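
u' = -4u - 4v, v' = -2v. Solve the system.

Coefficient matrix A = [[-4, -4], [0, -2]].
Characteristic polynomial det(A - λI) = λ^2 + 6λ + 8 = 0.
Eigenvalues λ = -2, -4.
For λ=-2: (A-λI) row 1 is [-2, -4], so an eigenvector is (-2, 1).
For λ=-4: (A-λI) row 1 is [0, -4], so an eigenvector is (1, 0).
General solution: C_1e^(-2t)(-2,1) + C_2e^(-4t)(1,0).

u(t) = -2C_1e^(-2t) + C_2e^(-4t), v(t) = C_1e^(-2t)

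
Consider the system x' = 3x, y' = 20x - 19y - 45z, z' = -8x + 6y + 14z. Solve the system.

x(t) = C_1e^(3t), y(t) = 5C_1e^(3t) - 5C_2e^(-t) - 3C_3e^(-4t), z(t) = -2C_1e^(3t) + 2C_2e^(-t) + C_3e^(-4t)

Coefficient matrix A = [[3, 0, 0], [20, -19, -45], [-8, 6, 14]].
det(A - λI) = 0 gives eigenvalues λ = 3, -1, -4.
For λ=3: eigenvector (1,5,-2).
For λ=-1: eigenvector (0,-5,2).
For λ=-4: eigenvector (0,-3,1).
General solution: C_1e^(3t)(1,5,-2) + C_2e^(-t)(0,-5,2) + C_3e^(-4t)(0,-3,1).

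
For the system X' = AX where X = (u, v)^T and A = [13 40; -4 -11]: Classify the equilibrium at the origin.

A = [[13,40],[-4,-11]]; det(A-λI) = λ^2 - 2λ + 17.
λ = 1 ± 4i: positive real part.

unstable spiral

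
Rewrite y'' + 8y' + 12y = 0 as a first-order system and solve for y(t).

y(t) = K_1e^(-6t) + K_2e^(-2t)

Let x_1 = y, x_2 = y'. Then x_1' = x_2 and x_2' = -12x_1 - 8x_2.
A = [[0,1],[-12,-8]]; det(A-λI) = λ^2 + 8λ + 12.
Eigenvalues λ = -6, -2 with eigenvectors (1,-6), (1,-2).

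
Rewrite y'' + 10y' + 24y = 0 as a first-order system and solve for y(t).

Let x_1 = y, x_2 = y'. Then x_1' = x_2 and x_2' = -24x_1 - 10x_2.
A = [[0,1],[-24,-10]]; det(A-λI) = λ^2 + 10λ + 24.
Eigenvalues λ = -6, -4 with eigenvectors (1,-6), (1,-4).

y(t) = c_1e^(-6t) + c_2e^(-4t)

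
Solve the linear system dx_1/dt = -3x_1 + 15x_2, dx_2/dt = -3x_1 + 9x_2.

x_1(t) = -c_1e^(3t)sin(3t) - 2c_1e^(3t)cos(3t) - 2c_2e^(3t)sin(3t) + c_2e^(3t)cos(3t), x_2(t) = -c_1e^(3t)cos(3t) - c_2e^(3t)sin(3t)

Coefficient matrix A = [[-3, 15], [-3, 9]].
Characteristic polynomial det(A - λI) = λ^2 - 6λ + 18 = 0.
Eigenvalues λ = 3 ± 3i (complex conjugate pair).
For λ=3+3i: an eigenvector is (-2,-1) - i(-1,0) = (-2 + i, -1).
A real fundamental pair from Re and Im of e^((3+3i)t)v: X_1 = e^(3t)(cos(3t)·(-2,-1) + sin(3t)·(-1,0)), X_2 = e^(3t)(sin(3t)·(-2,-1) - cos(3t)·(-1,0)).
General solution: c_1X_1 + c_2X_2.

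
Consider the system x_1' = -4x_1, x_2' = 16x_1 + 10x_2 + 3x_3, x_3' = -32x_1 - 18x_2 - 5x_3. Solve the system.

x_1(t) = C_3e^(-4t), x_2(t) = -C_1e^(t) + C_2e^(4t) - 2C_3e^(-4t), x_3(t) = 3C_1e^(t) - 2C_2e^(4t) + 4C_3e^(-4t)

Coefficient matrix A = [[-4, 0, 0], [16, 10, 3], [-32, -18, -5]].
det(A - λI) = 0 gives eigenvalues λ = 1, 4, -4.
For λ=1: eigenvector (0,-1,3).
For λ=4: eigenvector (0,1,-2).
For λ=-4: eigenvector (1,-2,4).
General solution: C_1e^(t)(0,-1,3) + C_2e^(4t)(0,1,-2) + C_3e^(-4t)(1,-2,4).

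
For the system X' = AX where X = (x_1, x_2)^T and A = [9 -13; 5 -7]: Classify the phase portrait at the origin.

unstable spiral

A = [[9,-13],[5,-7]]; det(A-λI) = λ^2 - 2λ + 2.
λ = 1 ± i: positive real part.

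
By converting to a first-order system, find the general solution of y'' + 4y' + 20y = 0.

Let x_1 = y, x_2 = y'. Then x_1' = x_2 and x_2' = -20x_1 - 4x_2.
A = [[0,1],[-20,-4]]; det(A-λI) = λ^2 + 4λ + 20.
Eigenvalues λ = -2 ± 4i.

y(t) = c_1e^(-2t)cos(4t) + c_2e^(-2t)sin(4t)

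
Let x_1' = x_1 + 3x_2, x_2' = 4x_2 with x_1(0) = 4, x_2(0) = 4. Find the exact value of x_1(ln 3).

A = [[1,3],[0,4]]; eigenvalues λ = 4, 1.
Eigenvectors: (1,1) for λ=4, (-1,0) for λ=1.
From the initial condition, c_1 = 4, c_2 = 0.
x_1(ln 3) = (4)(3^4)(1) + (0)(3^1)(-1) = 324.

324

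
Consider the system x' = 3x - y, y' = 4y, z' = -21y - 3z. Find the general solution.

Coefficient matrix A = [[3, -1, 0], [0, 4, 0], [0, -21, -3]].
det(A - λI) = 0 gives eigenvalues λ = 3, 4, -3.
For λ=3: eigenvector (1,0,0).
For λ=4: eigenvector (-1,1,-3).
For λ=-3: eigenvector (0,0,1).
General solution: K_1e^(3t)(1,0,0) + K_2e^(4t)(-1,1,-3) + K_3e^(-3t)(0,0,1).

x(t) = K_1e^(3t) - K_2e^(4t), y(t) = K_2e^(4t), z(t) = -3K_2e^(4t) + K_3e^(-3t)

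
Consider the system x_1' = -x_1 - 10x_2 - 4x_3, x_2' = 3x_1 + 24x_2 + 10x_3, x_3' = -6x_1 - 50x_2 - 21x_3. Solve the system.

Coefficient matrix A = [[-1, -10, -4], [3, 24, 10], [-6, -50, -21]].
det(A - λI) = 0 gives eigenvalues λ = 1, 2, -1.
For λ=1: eigenvector (1,-1,2).
For λ=2: eigenvector (-2,3,-6).
For λ=-1: eigenvector (0,-2,5).
General solution: C_1e^(t)(1,-1,2) + C_2e^(2t)(-2,3,-6) + C_3e^(-t)(0,-2,5).

x_1(t) = C_1e^(t) - 2C_2e^(2t), x_2(t) = -C_1e^(t) + 3C_2e^(2t) - 2C_3e^(-t), x_3(t) = 2C_1e^(t) - 6C_2e^(2t) + 5C_3e^(-t)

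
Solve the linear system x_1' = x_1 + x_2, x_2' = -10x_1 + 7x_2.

x_1(t) = -K_1e^(4t)sin(t) + K_2e^(4t)cos(t), x_2(t) = -3K_1e^(4t)sin(t) - K_1e^(4t)cos(t) - K_2e^(4t)sin(t) + 3K_2e^(4t)cos(t)

Coefficient matrix A = [[1, 1], [-10, 7]].
Characteristic polynomial det(A - λI) = λ^2 - 8λ + 17 = 0.
Eigenvalues λ = 4 ± i (complex conjugate pair).
For λ=4+i: an eigenvector is (0,-1) - i(-1,-3) = (0 + i, -1 + 3i).
A real fundamental pair from Re and Im of e^((4+i)t)v: X_1 = e^(4t)(cos(t)·(0,-1) + sin(t)·(-1,-3)), X_2 = e^(4t)(sin(t)·(0,-1) - cos(t)·(-1,-3)).
General solution: K_1X_1 + K_2X_2.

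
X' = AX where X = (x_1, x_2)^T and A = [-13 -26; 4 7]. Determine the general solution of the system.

Coefficient matrix A = [[-13, -26], [4, 7]].
Characteristic polynomial det(A - λI) = λ^2 + 6λ + 13 = 0.
Eigenvalues λ = -3 ± 2i (complex conjugate pair).
For λ=-3+2i: an eigenvector is (-2,1) - i(-3,1) = (-2 + 3i, 1 - i).
A real fundamental pair from Re and Im of e^((-3+2i)t)v: X_1 = e^(-3t)(cos(2t)·(-2,1) + sin(2t)·(-3,1)), X_2 = e^(-3t)(sin(2t)·(-2,1) - cos(2t)·(-3,1)).
General solution: C_1X_1 + C_2X_2.

x_1(t) = -3C_1e^(-3t)sin(2t) - 2C_1e^(-3t)cos(2t) - 2C_2e^(-3t)sin(2t) + 3C_2e^(-3t)cos(2t), x_2(t) = C_1e^(-3t)sin(2t) + C_1e^(-3t)cos(2t) + C_2e^(-3t)sin(2t) - C_2e^(-3t)cos(2t)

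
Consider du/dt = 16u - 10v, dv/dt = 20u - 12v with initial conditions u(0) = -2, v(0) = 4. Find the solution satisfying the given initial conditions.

Coefficient matrix A = [[16, -10], [20, -12]].
Characteristic polynomial det(A - λI) = λ^2 - 4λ + 8 = 0.
Eigenvalues λ = 2 ± 2i (complex conjugate pair).
For λ=2+2i: an eigenvector is (2,3) - i(-1,-1) = (2 + i, 3 + i).
A real fundamental pair from Re and Im of e^((2+2i)t)v: X_1 = e^(2t)(cos(2t)·(2,3) + sin(2t)·(-1,-1)), X_2 = e^(2t)(sin(2t)·(2,3) - cos(2t)·(-1,-1)).
General solution: C_1X_1 + C_2X_2.
Applying u(0)=-2, v(0)=4 gives C_1=6, C_2=-14.

u(t) = -34e^(2t)sin(2t) - 2e^(2t)cos(2t), v(t) = -48e^(2t)sin(2t) + 4e^(2t)cos(2t)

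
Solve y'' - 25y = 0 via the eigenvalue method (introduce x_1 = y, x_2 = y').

y(t) = C_1e^(-5t) + C_2e^(5t)

Let x_1 = y, x_2 = y'. Then x_1' = x_2 and x_2' = 25x_1.
A = [[0,1],[25,0]]; det(A-λI) = λ^2 - 25.
Eigenvalues λ = -5, 5 with eigenvectors (1,-5), (1,5).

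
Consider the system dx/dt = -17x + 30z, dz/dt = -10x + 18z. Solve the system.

Coefficient matrix A = [[-17, 30], [-10, 18]].
Characteristic polynomial det(A - λI) = λ^2 - λ - 6 = 0.
Eigenvalues λ = -2, 3.
For λ=-2: (A-λI) row 1 is [-15, 30], so an eigenvector is (-2, -1).
For λ=3: (A-λI) row 1 is [-20, 30], so an eigenvector is (3, 2).
General solution: K_1e^(-2t)(-2,-1) + K_2e^(3t)(3,2).

x(t) = -2K_1e^(-2t) + 3K_2e^(3t), z(t) = -K_1e^(-2t) + 2K_2e^(3t)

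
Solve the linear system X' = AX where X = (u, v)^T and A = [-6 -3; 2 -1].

u(t) = -c_1e^(-3t) + 3c_2e^(-4t), v(t) = c_1e^(-3t) - 2c_2e^(-4t)

Coefficient matrix A = [[-6, -3], [2, -1]].
Characteristic polynomial det(A - λI) = λ^2 + 7λ + 12 = 0.
Eigenvalues λ = -3, -4.
For λ=-3: (A-λI) row 1 is [-3, -3], so an eigenvector is (-1, 1).
For λ=-4: (A-λI) row 1 is [-2, -3], so an eigenvector is (3, -2).
General solution: c_1e^(-3t)(-1,1) + c_2e^(-4t)(3,-2).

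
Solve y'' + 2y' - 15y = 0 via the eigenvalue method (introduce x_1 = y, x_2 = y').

y(t) = c_1e^(3t) + c_2e^(-5t)

Let x_1 = y, x_2 = y'. Then x_1' = x_2 and x_2' = 15x_1 - 2x_2.
A = [[0,1],[15,-2]]; det(A-λI) = λ^2 + 2λ - 15.
Eigenvalues λ = 3, -5 with eigenvectors (1,3), (1,-5).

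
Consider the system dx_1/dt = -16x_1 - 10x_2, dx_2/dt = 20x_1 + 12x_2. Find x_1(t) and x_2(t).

Coefficient matrix A = [[-16, -10], [20, 12]].
Characteristic polynomial det(A - λI) = λ^2 + 4λ + 8 = 0.
Eigenvalues λ = -2 ± 2i (complex conjugate pair).
For λ=-2+2i: an eigenvector is (2,-3) - i(1,-1) = (2 - i, -3 + i).
A real fundamental pair from Re and Im of e^((-2+2i)t)v: X_1 = e^(-2t)(cos(2t)·(2,-3) + sin(2t)·(1,-1)), X_2 = e^(-2t)(sin(2t)·(2,-3) - cos(2t)·(1,-1)).
General solution: K_1X_1 + K_2X_2.

x_1(t) = K_1e^(-2t)sin(2t) + 2K_1e^(-2t)cos(2t) + 2K_2e^(-2t)sin(2t) - K_2e^(-2t)cos(2t), x_2(t) = -K_1e^(-2t)sin(2t) - 3K_1e^(-2t)cos(2t) - 3K_2e^(-2t)sin(2t) + K_2e^(-2t)cos(2t)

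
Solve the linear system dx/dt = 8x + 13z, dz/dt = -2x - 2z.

x(t) = 3c_1e^(3t)sin(t) - 2c_1e^(3t)cos(t) - 2c_2e^(3t)sin(t) - 3c_2e^(3t)cos(t), z(t) = -c_1e^(3t)sin(t) + c_1e^(3t)cos(t) + c_2e^(3t)sin(t) + c_2e^(3t)cos(t)

Coefficient matrix A = [[8, 13], [-2, -2]].
Characteristic polynomial det(A - λI) = λ^2 - 6λ + 10 = 0.
Eigenvalues λ = 3 ± i (complex conjugate pair).
For λ=3+i: an eigenvector is (-2,1) - i(3,-1) = (-2 - 3i, 1 + i).
A real fundamental pair from Re and Im of e^((3+i)t)v: X_1 = e^(3t)(cos(t)·(-2,1) + sin(t)·(3,-1)), X_2 = e^(3t)(sin(t)·(-2,1) - cos(t)·(3,-1)).
General solution: c_1X_1 + c_2X_2.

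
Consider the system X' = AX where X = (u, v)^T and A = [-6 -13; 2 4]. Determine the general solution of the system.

Coefficient matrix A = [[-6, -13], [2, 4]].
Characteristic polynomial det(A - λI) = λ^2 + 2λ + 2 = 0.
Eigenvalues λ = -1 ± i (complex conjugate pair).
For λ=-1+i: an eigenvector is (3,-1) - i(-2,1) = (3 + 2i, -1 - i).
A real fundamental pair from Re and Im of e^((-1+i)t)v: X_1 = e^(-t)(cos(t)·(3,-1) + sin(t)·(-2,1)), X_2 = e^(-t)(sin(t)·(3,-1) - cos(t)·(-2,1)).
General solution: K_1X_1 + K_2X_2.

u(t) = -2K_1e^(-t)sin(t) + 3K_1e^(-t)cos(t) + 3K_2e^(-t)sin(t) + 2K_2e^(-t)cos(t), v(t) = K_1e^(-t)sin(t) - K_1e^(-t)cos(t) - K_2e^(-t)sin(t) - K_2e^(-t)cos(t)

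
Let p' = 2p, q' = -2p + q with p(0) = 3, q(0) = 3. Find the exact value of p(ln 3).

A = [[2,0],[-2,1]]; eigenvalues λ = 1, 2.
Eigenvectors: (0,-1) for λ=1, (1,-2) for λ=2.
From the initial condition, c_1 = -9, c_2 = 3.
p(ln 3) = (-9)(3^1)(0) + (3)(3^2)(1) = 27.

27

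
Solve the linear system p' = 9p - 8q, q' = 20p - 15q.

Coefficient matrix A = [[9, -8], [20, -15]].
Characteristic polynomial det(A - λI) = λ^2 + 6λ + 25 = 0.
Eigenvalues λ = -3 ± 4i (complex conjugate pair).
For λ=-3+4i: an eigenvector is (1,2) - i(-1,-1) = (1 + i, 2 + i).
A real fundamental pair from Re and Im of e^((-3+4i)t)v: X_1 = e^(-3t)(cos(4t)·(1,2) + sin(4t)·(-1,-1)), X_2 = e^(-3t)(sin(4t)·(1,2) - cos(4t)·(-1,-1)).
General solution: c_1X_1 + c_2X_2.

p(t) = -c_1e^(-3t)sin(4t) + c_1e^(-3t)cos(4t) + c_2e^(-3t)sin(4t) + c_2e^(-3t)cos(4t), q(t) = -c_1e^(-3t)sin(4t) + 2c_1e^(-3t)cos(4t) + 2c_2e^(-3t)sin(4t) + c_2e^(-3t)cos(4t)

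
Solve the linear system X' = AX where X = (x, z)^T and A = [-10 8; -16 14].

x(t) = K_1e^(6t) - K_2e^(-2t), z(t) = 2K_1e^(6t) - K_2e^(-2t)

Coefficient matrix A = [[-10, 8], [-16, 14]].
Characteristic polynomial det(A - λI) = λ^2 - 4λ - 12 = 0.
Eigenvalues λ = 6, -2.
For λ=6: (A-λI) row 1 is [-16, 8], so an eigenvector is (1, 2).
For λ=-2: (A-λI) row 1 is [-8, 8], so an eigenvector is (-1, -1).
General solution: K_1e^(6t)(1,2) + K_2e^(-2t)(-1,-1).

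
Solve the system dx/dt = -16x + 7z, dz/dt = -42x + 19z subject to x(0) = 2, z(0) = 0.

Coefficient matrix A = [[-16, 7], [-42, 19]].
Characteristic polynomial det(A - λI) = λ^2 - 3λ - 10 = 0.
Eigenvalues λ = -2, 5.
For λ=-2: (A-λI) row 1 is [-14, 7], so an eigenvector is (-1, -2).
For λ=5: (A-λI) row 1 is [-21, 7], so an eigenvector is (-1, -3).
General solution: C_1e^(-2t)(-1,-2) + C_2e^(5t)(-1,-3).
Applying x(0)=2, z(0)=0 gives C_1=-6, C_2=4.

x(t) = -4e^(5t) + 6e^(-2t), z(t) = -12e^(5t) + 12e^(-2t)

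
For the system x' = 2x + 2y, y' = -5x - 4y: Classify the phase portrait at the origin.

stable spiral

A = [[2,2],[-5,-4]]; det(A-λI) = λ^2 + 2λ + 2.
λ = -1 ± i: negative real part.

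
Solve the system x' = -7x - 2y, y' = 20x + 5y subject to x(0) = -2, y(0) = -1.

Coefficient matrix A = [[-7, -2], [20, 5]].
Characteristic polynomial det(A - λI) = λ^2 + 2λ + 5 = 0.
Eigenvalues λ = -1 ± 2i (complex conjugate pair).
For λ=-1+2i: an eigenvector is (0,1) - i(-1,3) = (0 + i, 1 - 3i).
A real fundamental pair from Re and Im of e^((-1+2i)t)v: X_1 = e^(-t)(cos(2t)·(0,1) + sin(2t)·(-1,3)), X_2 = e^(-t)(sin(2t)·(0,1) - cos(2t)·(-1,3)).
General solution: K_1X_1 + K_2X_2.
Applying x(0)=-2, y(0)=-1 gives K_1=-7, K_2=-2.

x(t) = 7e^(-t)sin(2t) - 2e^(-t)cos(2t), y(t) = -23e^(-t)sin(2t) - e^(-t)cos(2t)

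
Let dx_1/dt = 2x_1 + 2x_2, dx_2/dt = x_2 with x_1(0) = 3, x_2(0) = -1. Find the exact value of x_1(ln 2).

8

A = [[2,2],[0,1]]; eigenvalues λ = 2, 1.
Eigenvectors: (1,0) for λ=2, (-2,1) for λ=1.
From the initial condition, c_1 = 1, c_2 = -1.
x_1(ln 2) = (1)(2^2)(1) + (-1)(2^1)(-2) = 8.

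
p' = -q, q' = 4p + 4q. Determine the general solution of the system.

Coefficient matrix A = [[0, -1], [4, 4]].
Characteristic polynomial det(A - λI) = λ^2 - 4λ + 4 = 0.
Single eigenvalue λ = 2 with algebraic multiplicity 2.
Eigenvector v = (-1,2); generalized eigenvector w with (A-λI)w=v is (-1,3).
General solution: e^(2t)[c_1·v + c_2·(t·v + w)].

p(t) = -c_1e^(2t) - c_2te^(2t) - c_2e^(2t), q(t) = 2c_1e^(2t) + 2c_2te^(2t) + 3c_2e^(2t)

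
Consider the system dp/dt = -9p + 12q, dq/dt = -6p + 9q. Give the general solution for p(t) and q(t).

Coefficient matrix A = [[-9, 12], [-6, 9]].
Characteristic polynomial det(A - λI) = λ^2 - 9 = 0.
Eigenvalues λ = 3, -3.
For λ=3: (A-λI) row 1 is [-12, 12], so an eigenvector is (1, 1).
For λ=-3: (A-λI) row 1 is [-6, 12], so an eigenvector is (-2, -1).
General solution: K_1e^(3t)(1,1) + K_2e^(-3t)(-2,-1).

p(t) = K_1e^(3t) - 2K_2e^(-3t), q(t) = K_1e^(3t) - K_2e^(-3t)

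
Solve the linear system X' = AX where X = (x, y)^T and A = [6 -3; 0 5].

Coefficient matrix A = [[6, -3], [0, 5]].
Characteristic polynomial det(A - λI) = λ^2 - 11λ + 30 = 0.
Eigenvalues λ = 6, 5.
For λ=6: (A-λI) row 1 is [0, -3], so an eigenvector is (1, 0).
For λ=5: (A-λI) row 1 is [1, -3], so an eigenvector is (-3, -1).
General solution: c_1e^(6t)(1,0) + c_2e^(5t)(-3,-1).

x(t) = c_1e^(6t) - 3c_2e^(5t), y(t) = -c_2e^(5t)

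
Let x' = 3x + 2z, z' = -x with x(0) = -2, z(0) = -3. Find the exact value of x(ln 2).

-24

A = [[3,2],[-1,0]]; eigenvalues λ = 2, 1.
Eigenvectors: (2,-1) for λ=2, (1,-1) for λ=1.
From the initial condition, c_1 = -5, c_2 = 8.
x(ln 2) = (-5)(2^2)(2) + (8)(2^1)(1) = -24.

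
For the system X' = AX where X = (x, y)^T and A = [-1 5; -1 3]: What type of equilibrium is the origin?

unstable spiral

A = [[-1,5],[-1,3]]; det(A-λI) = λ^2 - 2λ + 2.
λ = 1 ± i: positive real part.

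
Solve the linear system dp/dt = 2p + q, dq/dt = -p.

p(t) = -K_1e^(t) - K_2te^(t) - 2K_2e^(t), q(t) = K_1e^(t) + K_2te^(t) + K_2e^(t)

Coefficient matrix A = [[2, 1], [-1, 0]].
Characteristic polynomial det(A - λI) = λ^2 - 2λ + 1 = 0.
Single eigenvalue λ = 1 with algebraic multiplicity 2.
Eigenvector v = (-1,1); generalized eigenvector w with (A-λI)w=v is (-2,1).
General solution: e^(t)[K_1·v + K_2·(t·v + w)].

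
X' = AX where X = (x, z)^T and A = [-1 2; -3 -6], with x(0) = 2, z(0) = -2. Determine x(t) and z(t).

x(t) = 2e^(-3t), z(t) = -2e^(-3t)

Coefficient matrix A = [[-1, 2], [-3, -6]].
Characteristic polynomial det(A - λI) = λ^2 + 7λ + 12 = 0.
Eigenvalues λ = -3, -4.
For λ=-3: (A-λI) row 1 is [2, 2], so an eigenvector is (1, -1).
For λ=-4: (A-λI) row 1 is [3, 2], so an eigenvector is (-2, 3).
General solution: K_1e^(-3t)(1,-1) + K_2e^(-4t)(-2,3).
Applying x(0)=2, z(0)=-2 gives K_1=2, K_2=0.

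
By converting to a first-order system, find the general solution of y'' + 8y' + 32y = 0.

Let x_1 = y, x_2 = y'. Then x_1' = x_2 and x_2' = -32x_1 - 8x_2.
A = [[0,1],[-32,-8]]; det(A-λI) = λ^2 + 8λ + 32.
Eigenvalues λ = -4 ± 4i.

y(t) = C_1e^(-4t)cos(4t) + C_2e^(-4t)sin(4t)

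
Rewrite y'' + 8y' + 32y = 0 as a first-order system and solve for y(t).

Let x_1 = y, x_2 = y'. Then x_1' = x_2 and x_2' = -32x_1 - 8x_2.
A = [[0,1],[-32,-8]]; det(A-λI) = λ^2 + 8λ + 32.
Eigenvalues λ = -4 ± 4i.

y(t) = c_1e^(-4t)cos(4t) + c_2e^(-4t)sin(4t)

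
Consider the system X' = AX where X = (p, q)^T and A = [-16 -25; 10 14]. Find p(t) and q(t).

Coefficient matrix A = [[-16, -25], [10, 14]].
Characteristic polynomial det(A - λI) = λ^2 + 2λ + 26 = 0.
Eigenvalues λ = -1 ± 5i (complex conjugate pair).
For λ=-1+5i: an eigenvector is (2,-1) - i(-1,1) = (2 + i, -1 - i).
A real fundamental pair from Re and Im of e^((-1+5i)t)v: X_1 = e^(-t)(cos(5t)·(2,-1) + sin(5t)·(-1,1)), X_2 = e^(-t)(sin(5t)·(2,-1) - cos(5t)·(-1,1)).
General solution: C_1X_1 + C_2X_2.

p(t) = -C_1e^(-t)sin(5t) + 2C_1e^(-t)cos(5t) + 2C_2e^(-t)sin(5t) + C_2e^(-t)cos(5t), q(t) = C_1e^(-t)sin(5t) - C_1e^(-t)cos(5t) - C_2e^(-t)sin(5t) - C_2e^(-t)cos(5t)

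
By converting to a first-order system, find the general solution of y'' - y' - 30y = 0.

y(t) = c_1e^(-5t) + c_2e^(6t)

Let x_1 = y, x_2 = y'. Then x_1' = x_2 and x_2' = 30x_1 + x_2.
A = [[0,1],[30,1]]; det(A-λI) = λ^2 - λ - 30.
Eigenvalues λ = -5, 6 with eigenvectors (1,-5), (1,6).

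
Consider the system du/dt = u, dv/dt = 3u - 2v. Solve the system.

Coefficient matrix A = [[1, 0], [3, -2]].
Characteristic polynomial det(A - λI) = λ^2 + λ - 2 = 0.
Eigenvalues λ = 1, -2.
For λ=1: (A-λI) row 2 is [3, -3], so an eigenvector is (1, 1).
For λ=-2: (A-λI) row 1 is [3, 0], so an eigenvector is (0, -1).
General solution: K_1e^(t)(1,1) + K_2e^(-2t)(0,-1).

u(t) = K_1e^(t), v(t) = K_1e^(t) - K_2e^(-2t)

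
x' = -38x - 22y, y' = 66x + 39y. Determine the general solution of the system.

x(t) = 2C_1e^(-5t) - C_2e^(6t), y(t) = -3C_1e^(-5t) + 2C_2e^(6t)

Coefficient matrix A = [[-38, -22], [66, 39]].
Characteristic polynomial det(A - λI) = λ^2 - λ - 30 = 0.
Eigenvalues λ = -5, 6.
For λ=-5: (A-λI) row 1 is [-33, -22], so an eigenvector is (2, -3).
For λ=6: (A-λI) row 1 is [-44, -22], so an eigenvector is (-1, 2).
General solution: C_1e^(-5t)(2,-3) + C_2e^(6t)(-1,2).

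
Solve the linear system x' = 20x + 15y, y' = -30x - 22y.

x(t) = c_1e^(-t)sin(3t) - 2c_1e^(-t)cos(3t) - 2c_2e^(-t)sin(3t) - c_2e^(-t)cos(3t), y(t) = -c_1e^(-t)sin(3t) + 3c_1e^(-t)cos(3t) + 3c_2e^(-t)sin(3t) + c_2e^(-t)cos(3t)

Coefficient matrix A = [[20, 15], [-30, -22]].
Characteristic polynomial det(A - λI) = λ^2 + 2λ + 10 = 0.
Eigenvalues λ = -1 ± 3i (complex conjugate pair).
For λ=-1+3i: an eigenvector is (-2,3) - i(1,-1) = (-2 - i, 3 + i).
A real fundamental pair from Re and Im of e^((-1+3i)t)v: X_1 = e^(-t)(cos(3t)·(-2,3) + sin(3t)·(1,-1)), X_2 = e^(-t)(sin(3t)·(-2,3) - cos(3t)·(1,-1)).
General solution: c_1X_1 + c_2X_2.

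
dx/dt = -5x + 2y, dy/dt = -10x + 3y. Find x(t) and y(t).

Coefficient matrix A = [[-5, 2], [-10, 3]].
Characteristic polynomial det(A - λI) = λ^2 + 2λ + 5 = 0.
Eigenvalues λ = -1 ± 2i (complex conjugate pair).
For λ=-1+2i: an eigenvector is (-1,-2) - i(0,1) = (-1, -2 - i).
A real fundamental pair from Re and Im of e^((-1+2i)t)v: X_1 = e^(-t)(cos(2t)·(-1,-2) + sin(2t)·(0,1)), X_2 = e^(-t)(sin(2t)·(-1,-2) - cos(2t)·(0,1)).
General solution: c_1X_1 + c_2X_2.

x(t) = -c_1e^(-t)cos(2t) - c_2e^(-t)sin(2t), y(t) = c_1e^(-t)sin(2t) - 2c_1e^(-t)cos(2t) - 2c_2e^(-t)sin(2t) - c_2e^(-t)cos(2t)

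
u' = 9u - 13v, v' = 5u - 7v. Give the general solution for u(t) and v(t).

Coefficient matrix A = [[9, -13], [5, -7]].
Characteristic polynomial det(A - λI) = λ^2 - 2λ + 2 = 0.
Eigenvalues λ = 1 ± i (complex conjugate pair).
For λ=1+i: an eigenvector is (3,2) - i(-2,-1) = (3 + 2i, 2 + i).
A real fundamental pair from Re and Im of e^((1+i)t)v: X_1 = e^(t)(cos(t)·(3,2) + sin(t)·(-2,-1)), X_2 = e^(t)(sin(t)·(3,2) - cos(t)·(-2,-1)).
General solution: C_1X_1 + C_2X_2.

u(t) = -2C_1e^(t)sin(t) + 3C_1e^(t)cos(t) + 3C_2e^(t)sin(t) + 2C_2e^(t)cos(t), v(t) = -C_1e^(t)sin(t) + 2C_1e^(t)cos(t) + 2C_2e^(t)sin(t) + C_2e^(t)cos(t)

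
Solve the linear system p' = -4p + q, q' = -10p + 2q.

Coefficient matrix A = [[-4, 1], [-10, 2]].
Characteristic polynomial det(A - λI) = λ^2 + 2λ + 2 = 0.
Eigenvalues λ = -1 ± i (complex conjugate pair).
For λ=-1+i: an eigenvector is (0,-1) - i(-1,-3) = (0 + i, -1 + 3i).
A real fundamental pair from Re and Im of e^((-1+i)t)v: X_1 = e^(-t)(cos(t)·(0,-1) + sin(t)·(-1,-3)), X_2 = e^(-t)(sin(t)·(0,-1) - cos(t)·(-1,-3)).
General solution: K_1X_1 + K_2X_2.

p(t) = -K_1e^(-t)sin(t) + K_2e^(-t)cos(t), q(t) = -3K_1e^(-t)sin(t) - K_1e^(-t)cos(t) - K_2e^(-t)sin(t) + 3K_2e^(-t)cos(t)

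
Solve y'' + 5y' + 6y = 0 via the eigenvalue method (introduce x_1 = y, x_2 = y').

Let x_1 = y, x_2 = y'. Then x_1' = x_2 and x_2' = -6x_1 - 5x_2.
A = [[0,1],[-6,-5]]; det(A-λI) = λ^2 + 5λ + 6.
Eigenvalues λ = -3, -2 with eigenvectors (1,-3), (1,-2).

y(t) = K_1e^(-3t) + K_2e^(-2t)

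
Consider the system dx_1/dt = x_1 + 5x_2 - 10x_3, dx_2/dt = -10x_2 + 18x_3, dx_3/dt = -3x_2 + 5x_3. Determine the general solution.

Coefficient matrix A = [[1, 5, -10], [0, -10, 18], [0, -3, 5]].
det(A - λI) = 0 gives eigenvalues λ = -1, -4, 1.
For λ=-1: eigenvector (0,2,1).
For λ=-4: eigenvector (-1,3,1).
For λ=1: eigenvector (1,0,0).
General solution: C_1e^(-t)(0,2,1) + C_2e^(-4t)(-1,3,1) + C_3e^(t)(1,0,0).

x_1(t) = -C_2e^(-4t) + C_3e^(t), x_2(t) = 2C_1e^(-t) + 3C_2e^(-4t), x_3(t) = C_1e^(-t) + C_2e^(-4t)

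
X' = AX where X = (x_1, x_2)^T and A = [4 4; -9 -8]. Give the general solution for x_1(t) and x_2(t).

x_1(t) = -2C_1e^(-2t) - 2C_2te^(-2t) - C_2e^(-2t), x_2(t) = 3C_1e^(-2t) + 3C_2te^(-2t) + C_2e^(-2t)

Coefficient matrix A = [[4, 4], [-9, -8]].
Characteristic polynomial det(A - λI) = λ^2 + 4λ + 4 = 0.
Single eigenvalue λ = -2 with algebraic multiplicity 2.
Eigenvector v = (-2,3); generalized eigenvector w with (A-λI)w=v is (-1,1).
General solution: e^(-2t)[C_1·v + C_2·(t·v + w)].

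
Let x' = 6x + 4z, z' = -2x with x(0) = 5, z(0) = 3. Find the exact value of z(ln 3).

A = [[6,4],[-2,0]]; eigenvalues λ = 2, 4.
Eigenvectors: (1,-1) for λ=2, (-2,1) for λ=4.
From the initial condition, c_1 = -11, c_2 = -8.
z(ln 3) = (-11)(3^2)(-1) + (-8)(3^4)(1) = -549.

-549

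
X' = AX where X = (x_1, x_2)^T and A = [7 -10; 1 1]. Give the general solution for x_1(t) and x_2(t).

Coefficient matrix A = [[7, -10], [1, 1]].
Characteristic polynomial det(A - λI) = λ^2 - 8λ + 17 = 0.
Eigenvalues λ = 4 ± i (complex conjugate pair).
For λ=4+i: an eigenvector is (-3,-1) - i(1,0) = (-3 - i, -1).
A real fundamental pair from Re and Im of e^((4+i)t)v: X_1 = e^(4t)(cos(t)·(-3,-1) + sin(t)·(1,0)), X_2 = e^(4t)(sin(t)·(-3,-1) - cos(t)·(1,0)).
General solution: c_1X_1 + c_2X_2.

x_1(t) = c_1e^(4t)sin(t) - 3c_1e^(4t)cos(t) - 3c_2e^(4t)sin(t) - c_2e^(4t)cos(t), x_2(t) = -c_1e^(4t)cos(t) - c_2e^(4t)sin(t)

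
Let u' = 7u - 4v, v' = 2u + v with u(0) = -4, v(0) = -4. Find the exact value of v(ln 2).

-32

A = [[7,-4],[2,1]]; eigenvalues λ = 3, 5.
Eigenvectors: (-1,-1) for λ=3, (-2,-1) for λ=5.
From the initial condition, c_1 = 4, c_2 = 0.
v(ln 2) = (4)(2^3)(-1) + (0)(2^5)(-1) = -32.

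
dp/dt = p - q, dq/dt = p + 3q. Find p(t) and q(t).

p(t) = K_1e^(2t) + K_2te^(2t) - K_2e^(2t), q(t) = -K_1e^(2t) - K_2te^(2t)

Coefficient matrix A = [[1, -1], [1, 3]].
Characteristic polynomial det(A - λI) = λ^2 - 4λ + 4 = 0.
Single eigenvalue λ = 2 with algebraic multiplicity 2.
Eigenvector v = (1,-1); generalized eigenvector w with (A-λI)w=v is (-1,0).
General solution: e^(2t)[K_1·v + K_2·(t·v + w)].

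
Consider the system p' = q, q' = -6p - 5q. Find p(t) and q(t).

p(t) = -c_1e^(-2t) + c_2e^(-3t), q(t) = 2c_1e^(-2t) - 3c_2e^(-3t)

Coefficient matrix A = [[0, 1], [-6, -5]].
Characteristic polynomial det(A - λI) = λ^2 + 5λ + 6 = 0.
Eigenvalues λ = -2, -3.
For λ=-2: (A-λI) row 1 is [2, 1], so an eigenvector is (-1, 2).
For λ=-3: (A-λI) row 1 is [3, 1], so an eigenvector is (1, -3).
General solution: c_1e^(-2t)(-1,2) + c_2e^(-3t)(1,-3).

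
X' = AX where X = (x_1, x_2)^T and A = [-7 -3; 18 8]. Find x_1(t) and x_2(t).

x_1(t) = C_1e^(2t) - C_2e^(-t), x_2(t) = -3C_1e^(2t) + 2C_2e^(-t)

Coefficient matrix A = [[-7, -3], [18, 8]].
Characteristic polynomial det(A - λI) = λ^2 - λ - 2 = 0.
Eigenvalues λ = 2, -1.
For λ=2: (A-λI) row 1 is [-9, -3], so an eigenvector is (1, -3).
For λ=-1: (A-λI) row 1 is [-6, -3], so an eigenvector is (-1, 2).
General solution: C_1e^(2t)(1,-3) + C_2e^(-t)(-1,2).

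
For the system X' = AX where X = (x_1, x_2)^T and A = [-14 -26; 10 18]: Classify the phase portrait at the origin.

unstable spiral

A = [[-14,-26],[10,18]]; det(A-λI) = λ^2 - 4λ + 8.
λ = 2 ± 2i: positive real part.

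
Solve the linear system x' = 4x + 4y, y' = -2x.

Coefficient matrix A = [[4, 4], [-2, 0]].
Characteristic polynomial det(A - λI) = λ^2 - 4λ + 8 = 0.
Eigenvalues λ = 2 ± 2i (complex conjugate pair).
For λ=2+2i: an eigenvector is (-1,0) - i(-1,1) = (-1 + i, 0 - i).
A real fundamental pair from Re and Im of e^((2+2i)t)v: X_1 = e^(2t)(cos(2t)·(-1,0) + sin(2t)·(-1,1)), X_2 = e^(2t)(sin(2t)·(-1,0) - cos(2t)·(-1,1)).
General solution: c_1X_1 + c_2X_2.

x(t) = -c_1e^(2t)sin(2t) - c_1e^(2t)cos(2t) - c_2e^(2t)sin(2t) + c_2e^(2t)cos(2t), y(t) = c_1e^(2t)sin(2t) - c_2e^(2t)cos(2t)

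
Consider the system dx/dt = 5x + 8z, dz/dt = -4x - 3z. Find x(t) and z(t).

Coefficient matrix A = [[5, 8], [-4, -3]].
Characteristic polynomial det(A - λI) = λ^2 - 2λ + 17 = 0.
Eigenvalues λ = 1 ± 4i (complex conjugate pair).
For λ=1+4i: an eigenvector is (1,-1) - i(-1,0) = (1 + i, -1).
A real fundamental pair from Re and Im of e^((1+4i)t)v: X_1 = e^(t)(cos(4t)·(1,-1) + sin(4t)·(-1,0)), X_2 = e^(t)(sin(4t)·(1,-1) - cos(4t)·(-1,0)).
General solution: C_1X_1 + C_2X_2.

x(t) = -C_1e^(t)sin(4t) + C_1e^(t)cos(4t) + C_2e^(t)sin(4t) + C_2e^(t)cos(4t), z(t) = -C_1e^(t)cos(4t) - C_2e^(t)sin(4t)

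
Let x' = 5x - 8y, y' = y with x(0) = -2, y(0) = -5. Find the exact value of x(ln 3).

1914

A = [[5,-8],[0,1]]; eigenvalues λ = 1, 5.
Eigenvectors: (2,1) for λ=1, (1,0) for λ=5.
From the initial condition, c_1 = -5, c_2 = 8.
x(ln 3) = (-5)(3^1)(2) + (8)(3^5)(1) = 1914.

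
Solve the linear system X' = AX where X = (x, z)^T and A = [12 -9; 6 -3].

Coefficient matrix A = [[12, -9], [6, -3]].
Characteristic polynomial det(A - λI) = λ^2 - 9λ + 18 = 0.
Eigenvalues λ = 6, 3.
For λ=6: (A-λI) row 1 is [6, -9], so an eigenvector is (3, 2).
For λ=3: (A-λI) row 1 is [9, -9], so an eigenvector is (1, 1).
General solution: c_1e^(6t)(3,2) + c_2e^(3t)(1,1).

x(t) = 3c_1e^(6t) + c_2e^(3t), z(t) = 2c_1e^(6t) + c_2e^(3t)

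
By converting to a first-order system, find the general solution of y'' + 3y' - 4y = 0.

y(t) = K_1e^(-4t) + K_2e^(t)

Let x_1 = y, x_2 = y'. Then x_1' = x_2 and x_2' = 4x_1 - 3x_2.
A = [[0,1],[4,-3]]; det(A-λI) = λ^2 + 3λ - 4.
Eigenvalues λ = -4, 1 with eigenvectors (1,-4), (1,1).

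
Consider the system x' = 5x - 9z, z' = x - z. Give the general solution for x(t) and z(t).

x(t) = 3C_1e^(2t) + 3C_2te^(2t) - 2C_2e^(2t), z(t) = C_1e^(2t) + C_2te^(2t) - C_2e^(2t)

Coefficient matrix A = [[5, -9], [1, -1]].
Characteristic polynomial det(A - λI) = λ^2 - 4λ + 4 = 0.
Single eigenvalue λ = 2 with algebraic multiplicity 2.
Eigenvector v = (3,1); generalized eigenvector w with (A-λI)w=v is (-2,-1).
General solution: e^(2t)[C_1·v + C_2·(t·v + w)].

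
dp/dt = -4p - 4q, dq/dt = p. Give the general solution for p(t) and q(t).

Coefficient matrix A = [[-4, -4], [1, 0]].
Characteristic polynomial det(A - λI) = λ^2 + 4λ + 4 = 0.
Single eigenvalue λ = -2 with algebraic multiplicity 2.
Eigenvector v = (-2,1); generalized eigenvector w with (A-λI)w=v is (-1,1).
General solution: e^(-2t)[K_1·v + K_2·(t·v + w)].

p(t) = -2K_1e^(-2t) - 2K_2te^(-2t) - K_2e^(-2t), q(t) = K_1e^(-2t) + K_2te^(-2t) + K_2e^(-2t)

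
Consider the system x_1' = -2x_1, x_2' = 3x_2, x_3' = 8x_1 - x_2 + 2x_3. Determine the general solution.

Coefficient matrix A = [[-2, 0, 0], [0, 3, 0], [8, -1, 2]].
det(A - λI) = 0 gives eigenvalues λ = 3, -2, 2.
For λ=3: eigenvector (0,1,-1).
For λ=-2: eigenvector (1,0,-2).
For λ=2: eigenvector (0,0,1).
General solution: C_1e^(3t)(0,1,-1) + C_2e^(-2t)(1,0,-2) + C_3e^(2t)(0,0,1).

x_1(t) = C_2e^(-2t), x_2(t) = C_1e^(3t), x_3(t) = -C_1e^(3t) - 2C_2e^(-2t) + C_3e^(2t)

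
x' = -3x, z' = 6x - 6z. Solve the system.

Coefficient matrix A = [[-3, 0], [6, -6]].
Characteristic polynomial det(A - λI) = λ^2 + 9λ + 18 = 0.
Eigenvalues λ = -3, -6.
For λ=-3: (A-λI) row 2 is [6, -3], so an eigenvector is (-1, -2).
For λ=-6: (A-λI) row 1 is [3, 0], so an eigenvector is (0, 1).
General solution: K_1e^(-3t)(-1,-2) + K_2e^(-6t)(0,1).

x(t) = -K_1e^(-3t), z(t) = -2K_1e^(-3t) + K_2e^(-6t)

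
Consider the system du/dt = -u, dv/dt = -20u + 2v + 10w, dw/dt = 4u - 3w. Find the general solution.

u(t) = K_1e^(-t), v(t) = K_2e^(2t) - 2K_3e^(-3t), w(t) = 2K_1e^(-t) + K_3e^(-3t)

Coefficient matrix A = [[-1, 0, 0], [-20, 2, 10], [4, 0, -3]].
det(A - λI) = 0 gives eigenvalues λ = -1, 2, -3.
For λ=-1: eigenvector (1,0,2).
For λ=2: eigenvector (0,1,0).
For λ=-3: eigenvector (0,-2,1).
General solution: K_1e^(-t)(1,0,2) + K_2e^(2t)(0,1,0) + K_3e^(-3t)(0,-2,1).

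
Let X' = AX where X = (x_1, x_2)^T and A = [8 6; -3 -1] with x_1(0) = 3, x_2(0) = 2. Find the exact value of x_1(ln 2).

A = [[8,6],[-3,-1]]; eigenvalues λ = 2, 5.
Eigenvectors: (1,-1) for λ=2, (-2,1) for λ=5.
From the initial condition, c_1 = -7, c_2 = -5.
x_1(ln 2) = (-7)(2^2)(1) + (-5)(2^5)(-2) = 292.

292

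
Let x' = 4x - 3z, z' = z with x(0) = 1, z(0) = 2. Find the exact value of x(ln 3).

-75

A = [[4,-3],[0,1]]; eigenvalues λ = 1, 4.
Eigenvectors: (-1,-1) for λ=1, (1,0) for λ=4.
From the initial condition, c_1 = -2, c_2 = -1.
x(ln 3) = (-2)(3^1)(-1) + (-1)(3^4)(1) = -75.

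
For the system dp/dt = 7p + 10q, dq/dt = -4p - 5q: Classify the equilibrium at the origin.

unstable spiral

A = [[7,10],[-4,-5]]; det(A-λI) = λ^2 - 2λ + 5.
λ = 1 ± 2i: positive real part.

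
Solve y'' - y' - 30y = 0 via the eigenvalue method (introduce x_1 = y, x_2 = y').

Let x_1 = y, x_2 = y'. Then x_1' = x_2 and x_2' = 30x_1 + x_2.
A = [[0,1],[30,1]]; det(A-λI) = λ^2 - λ - 30.
Eigenvalues λ = -5, 6 with eigenvectors (1,-5), (1,6).

y(t) = C_1e^(-5t) + C_2e^(6t)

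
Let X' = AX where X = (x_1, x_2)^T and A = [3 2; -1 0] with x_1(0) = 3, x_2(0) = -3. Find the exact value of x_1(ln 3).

A = [[3,2],[-1,0]]; eigenvalues λ = 2, 1.
Eigenvectors: (-2,1) for λ=2, (-1,1) for λ=1.
From the initial condition, c_1 = 0, c_2 = -3.
x_1(ln 3) = (0)(3^2)(-2) + (-3)(3^1)(-1) = 9.

9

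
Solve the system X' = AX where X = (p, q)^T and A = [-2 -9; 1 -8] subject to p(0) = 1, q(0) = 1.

Coefficient matrix A = [[-2, -9], [1, -8]].
Characteristic polynomial det(A - λI) = λ^2 + 10λ + 25 = 0.
Single eigenvalue λ = -5 with algebraic multiplicity 2.
Eigenvector v = (3,1); generalized eigenvector w with (A-λI)w=v is (1,0).
General solution: e^(-5t)[C_1·v + C_2·(t·v + w)].
Applying p(0)=1, q(0)=1 gives C_1=1, C_2=-2.

p(t) = -6te^(-5t) + e^(-5t), q(t) = -2te^(-5t) + e^(-5t)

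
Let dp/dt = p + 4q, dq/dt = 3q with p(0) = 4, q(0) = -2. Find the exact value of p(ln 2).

A = [[1,4],[0,3]]; eigenvalues λ = 3, 1.
Eigenvectors: (2,1) for λ=3, (1,0) for λ=1.
From the initial condition, c_1 = -2, c_2 = 8.
p(ln 2) = (-2)(2^3)(2) + (8)(2^1)(1) = -16.

-16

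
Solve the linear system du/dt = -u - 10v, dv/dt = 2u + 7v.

u(t) = 2C_1e^(3t)sin(2t) - C_1e^(3t)cos(2t) - C_2e^(3t)sin(2t) - 2C_2e^(3t)cos(2t), v(t) = -C_1e^(3t)sin(2t) + C_2e^(3t)cos(2t)

Coefficient matrix A = [[-1, -10], [2, 7]].
Characteristic polynomial det(A - λI) = λ^2 - 6λ + 13 = 0.
Eigenvalues λ = 3 ± 2i (complex conjugate pair).
For λ=3+2i: an eigenvector is (-1,0) - i(2,-1) = (-1 - 2i, 0 + i).
A real fundamental pair from Re and Im of e^((3+2i)t)v: X_1 = e^(3t)(cos(2t)·(-1,0) + sin(2t)·(2,-1)), X_2 = e^(3t)(sin(2t)·(-1,0) - cos(2t)·(2,-1)).
General solution: C_1X_1 + C_2X_2.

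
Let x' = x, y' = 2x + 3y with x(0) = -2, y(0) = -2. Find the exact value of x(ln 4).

A = [[1,0],[2,3]]; eigenvalues λ = 3, 1.
Eigenvectors: (0,1) for λ=3, (-1,1) for λ=1.
From the initial condition, c_1 = -4, c_2 = 2.
x(ln 4) = (-4)(4^3)(0) + (2)(4^1)(-1) = -8.

-8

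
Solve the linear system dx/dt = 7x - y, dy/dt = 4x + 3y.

Coefficient matrix A = [[7, -1], [4, 3]].
Characteristic polynomial det(A - λI) = λ^2 - 10λ + 25 = 0.
Single eigenvalue λ = 5 with algebraic multiplicity 2.
Eigenvector v = (-1,-2); generalized eigenvector w with (A-λI)w=v is (0,1).
General solution: e^(5t)[c_1·v + c_2·(t·v + w)].

x(t) = -c_1e^(5t) - c_2te^(5t), y(t) = -2c_1e^(5t) - 2c_2te^(5t) + c_2e^(5t)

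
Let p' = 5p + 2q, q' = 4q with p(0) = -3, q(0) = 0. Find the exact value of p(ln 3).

A = [[5,2],[0,4]]; eigenvalues λ = 5, 4.
Eigenvectors: (1,0) for λ=5, (2,-1) for λ=4.
From the initial condition, c_1 = -3, c_2 = 0.
p(ln 3) = (-3)(3^5)(1) + (0)(3^4)(2) = -729.

-729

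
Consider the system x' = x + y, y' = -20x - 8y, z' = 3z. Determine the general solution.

x(t) = K_1e^(-3t) - K_2e^(-4t), y(t) = -4K_1e^(-3t) + 5K_2e^(-4t), z(t) = K_3e^(3t)

Coefficient matrix A = [[1, 1, 0], [-20, -8, 0], [0, 0, 3]].
det(A - λI) = 0 gives eigenvalues λ = -3, -4, 3.
For λ=-3: eigenvector (1,-4,0).
For λ=-4: eigenvector (-1,5,0).
For λ=3: eigenvector (0,0,1).
General solution: K_1e^(-3t)(1,-4,0) + K_2e^(-4t)(-1,5,0) + K_3e^(3t)(0,0,1).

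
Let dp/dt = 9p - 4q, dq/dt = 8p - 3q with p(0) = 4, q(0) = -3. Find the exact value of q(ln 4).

A = [[9,-4],[8,-3]]; eigenvalues λ = 5, 1.
Eigenvectors: (-1,-1) for λ=5, (1,2) for λ=1.
From the initial condition, c_1 = -11, c_2 = -7.
q(ln 4) = (-11)(4^5)(-1) + (-7)(4^1)(2) = 11208.

11208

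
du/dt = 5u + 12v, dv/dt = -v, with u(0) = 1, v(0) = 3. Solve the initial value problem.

Coefficient matrix A = [[5, 12], [0, -1]].
Characteristic polynomial det(A - λI) = λ^2 - 4λ - 5 = 0.
Eigenvalues λ = 5, -1.
For λ=5: (A-λI) row 1 is [0, 12], so an eigenvector is (1, 0).
For λ=-1: (A-λI) row 1 is [6, 12], so an eigenvector is (-2, 1).
General solution: C_1e^(5t)(1,0) + C_2e^(-t)(-2,1).
Applying u(0)=1, v(0)=3 gives C_1=7, C_2=3.

u(t) = 7e^(5t) - 6e^(-t), v(t) = 3e^(-t)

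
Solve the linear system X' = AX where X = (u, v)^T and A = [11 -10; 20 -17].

u(t) = 2c_1e^(-3t)sin(2t) + c_1e^(-3t)cos(2t) + c_2e^(-3t)sin(2t) - 2c_2e^(-3t)cos(2t), v(t) = 3c_1e^(-3t)sin(2t) + c_1e^(-3t)cos(2t) + c_2e^(-3t)sin(2t) - 3c_2e^(-3t)cos(2t)

Coefficient matrix A = [[11, -10], [20, -17]].
Characteristic polynomial det(A - λI) = λ^2 + 6λ + 13 = 0.
Eigenvalues λ = -3 ± 2i (complex conjugate pair).
For λ=-3+2i: an eigenvector is (1,1) - i(2,3) = (1 - 2i, 1 - 3i).
A real fundamental pair from Re and Im of e^((-3+2i)t)v: X_1 = e^(-3t)(cos(2t)·(1,1) + sin(2t)·(2,3)), X_2 = e^(-3t)(sin(2t)·(1,1) - cos(2t)·(2,3)).
General solution: c_1X_1 + c_2X_2.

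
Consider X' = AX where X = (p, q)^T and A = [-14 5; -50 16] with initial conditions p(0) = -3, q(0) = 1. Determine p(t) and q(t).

p(t) = 10e^(t)sin(5t) - 3e^(t)cos(5t), q(t) = 33e^(t)sin(5t) + e^(t)cos(5t)

Coefficient matrix A = [[-14, 5], [-50, 16]].
Characteristic polynomial det(A - λI) = λ^2 - 2λ + 26 = 0.
Eigenvalues λ = 1 ± 5i (complex conjugate pair).
For λ=1+5i: an eigenvector is (-1,-3) - i(0,1) = (-1, -3 - i).
A real fundamental pair from Re and Im of e^((1+5i)t)v: X_1 = e^(t)(cos(5t)·(-1,-3) + sin(5t)·(0,1)), X_2 = e^(t)(sin(5t)·(-1,-3) - cos(5t)·(0,1)).
General solution: c_1X_1 + c_2X_2.
Applying p(0)=-3, q(0)=1 gives c_1=3, c_2=-10.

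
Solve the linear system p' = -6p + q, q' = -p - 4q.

p(t) = -K_1e^(-5t) - K_2te^(-5t) + 3K_2e^(-5t), q(t) = -K_1e^(-5t) - K_2te^(-5t) + 2K_2e^(-5t)

Coefficient matrix A = [[-6, 1], [-1, -4]].
Characteristic polynomial det(A - λI) = λ^2 + 10λ + 25 = 0.
Single eigenvalue λ = -5 with algebraic multiplicity 2.
Eigenvector v = (-1,-1); generalized eigenvector w with (A-λI)w=v is (3,2).
General solution: e^(-5t)[K_1·v + K_2·(t·v + w)].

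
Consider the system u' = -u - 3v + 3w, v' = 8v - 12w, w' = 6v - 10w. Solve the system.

u(t) = c_1e^(-t) - c_2e^(2t), v(t) = 2c_2e^(2t) + c_3e^(-4t), w(t) = c_2e^(2t) + c_3e^(-4t)

Coefficient matrix A = [[-1, -3, 3], [0, 8, -12], [0, 6, -10]].
det(A - λI) = 0 gives eigenvalues λ = -1, 2, -4.
For λ=-1: eigenvector (1,0,0).
For λ=2: eigenvector (-1,2,1).
For λ=-4: eigenvector (0,1,1).
General solution: c_1e^(-t)(1,0,0) + c_2e^(2t)(-1,2,1) + c_3e^(-4t)(0,1,1).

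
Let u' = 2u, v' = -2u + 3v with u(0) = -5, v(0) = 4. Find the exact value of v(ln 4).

A = [[2,0],[-2,3]]; eigenvalues λ = 2, 3.
Eigenvectors: (1,2) for λ=2, (0,1) for λ=3.
From the initial condition, c_1 = -5, c_2 = 14.
v(ln 4) = (-5)(4^2)(2) + (14)(4^3)(1) = 736.

736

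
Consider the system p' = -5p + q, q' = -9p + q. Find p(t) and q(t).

Coefficient matrix A = [[-5, 1], [-9, 1]].
Characteristic polynomial det(A - λI) = λ^2 + 4λ + 4 = 0.
Single eigenvalue λ = -2 with algebraic multiplicity 2.
Eigenvector v = (1,3); generalized eigenvector w with (A-λI)w=v is (-1,-2).
General solution: e^(-2t)[c_1·v + c_2·(t·v + w)].

p(t) = c_1e^(-2t) + c_2te^(-2t) - c_2e^(-2t), q(t) = 3c_1e^(-2t) + 3c_2te^(-2t) - 2c_2e^(-2t)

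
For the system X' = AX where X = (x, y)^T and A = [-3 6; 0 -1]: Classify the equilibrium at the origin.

A = [[-3,6],[0,-1]]; det(A-λI) = λ^2 + 4λ + 3.
λ = -1, -3: both negative.

stable node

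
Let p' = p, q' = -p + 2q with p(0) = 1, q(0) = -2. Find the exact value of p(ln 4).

A = [[1,0],[-1,2]]; eigenvalues λ = 1, 2.
Eigenvectors: (-1,-1) for λ=1, (0,1) for λ=2.
From the initial condition, c_1 = -1, c_2 = -3.
p(ln 4) = (-1)(4^1)(-1) + (-3)(4^2)(0) = 4.

4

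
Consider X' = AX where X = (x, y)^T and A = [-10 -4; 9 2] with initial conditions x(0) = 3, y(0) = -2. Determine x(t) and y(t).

Coefficient matrix A = [[-10, -4], [9, 2]].
Characteristic polynomial det(A - λI) = λ^2 + 8λ + 16 = 0.
Single eigenvalue λ = -4 with algebraic multiplicity 2.
Eigenvector v = (-2,3); generalized eigenvector w with (A-λI)w=v is (1,-1).
General solution: e^(-4t)[K_1·v + K_2·(t·v + w)].
Applying x(0)=3, y(0)=-2 gives K_1=1, K_2=5.

x(t) = -10te^(-4t) + 3e^(-4t), y(t) = 15te^(-4t) - 2e^(-4t)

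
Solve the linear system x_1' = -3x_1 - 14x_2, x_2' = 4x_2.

Coefficient matrix A = [[-3, -14], [0, 4]].
Characteristic polynomial det(A - λI) = λ^2 - λ - 12 = 0.
Eigenvalues λ = 4, -3.
For λ=4: (A-λI) row 1 is [-7, -14], so an eigenvector is (2, -1).
For λ=-3: (A-λI) row 1 is [0, -14], so an eigenvector is (1, 0).
General solution: C_1e^(4t)(2,-1) + C_2e^(-3t)(1,0).

x_1(t) = 2C_1e^(4t) + C_2e^(-3t), x_2(t) = -C_1e^(4t)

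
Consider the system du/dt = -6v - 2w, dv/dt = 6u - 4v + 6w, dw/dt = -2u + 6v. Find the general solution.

Coefficient matrix A = [[0, -6, -2], [6, -4, 6], [-2, 6, 0]].
det(A - λI) = 0 gives eigenvalues λ = -2, 2, -4.
For λ=-2: eigenvector (5,3,-4).
For λ=2: eigenvector (-1,0,1).
For λ=-4: eigenvector (1,1,-1).
General solution: c_1e^(-2t)(5,3,-4) + c_2e^(2t)(-1,0,1) + c_3e^(-4t)(1,1,-1).

u(t) = 5c_1e^(-2t) - c_2e^(2t) + c_3e^(-4t), v(t) = 3c_1e^(-2t) + c_3e^(-4t), w(t) = -4c_1e^(-2t) + c_2e^(2t) - c_3e^(-4t)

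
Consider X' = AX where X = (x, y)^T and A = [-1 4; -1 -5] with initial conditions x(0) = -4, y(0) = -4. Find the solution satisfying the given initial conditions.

Coefficient matrix A = [[-1, 4], [-1, -5]].
Characteristic polynomial det(A - λI) = λ^2 + 6λ + 9 = 0.
Single eigenvalue λ = -3 with algebraic multiplicity 2.
Eigenvector v = (2,-1); generalized eigenvector w with (A-λI)w=v is (3,-1).
General solution: e^(-3t)[K_1·v + K_2·(t·v + w)].
Applying x(0)=-4, y(0)=-4 gives K_1=16, K_2=-12.

x(t) = -24te^(-3t) - 4e^(-3t), y(t) = 12te^(-3t) - 4e^(-3t)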